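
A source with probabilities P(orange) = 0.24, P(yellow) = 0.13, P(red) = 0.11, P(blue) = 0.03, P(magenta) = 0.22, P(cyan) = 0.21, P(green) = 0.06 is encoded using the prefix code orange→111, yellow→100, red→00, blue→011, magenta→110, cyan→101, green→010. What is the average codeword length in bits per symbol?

2.89 bits/symbol

L̄ = Σ pᵢ·ℓᵢ = 0.24·3 + 0.13·3 + 0.11·2 + 0.03·3 + 0.22·3 + 0.21·3 + 0.06·3 = 2.89 bits/symbol.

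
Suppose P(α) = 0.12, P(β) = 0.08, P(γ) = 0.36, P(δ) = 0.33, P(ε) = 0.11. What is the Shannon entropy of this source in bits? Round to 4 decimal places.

2.0673 bits

H = −Σ pᵢ log₂ pᵢ.
−0.12·log₂(0.12) = 0.3671
−0.08·log₂(0.08) = 0.2915
−0.36·log₂(0.36) = 0.5306
−0.33·log₂(0.33) = 0.5278
−0.11·log₂(0.11) = 0.3503
Sum ≈ 2.0673 → 2.0673 bits.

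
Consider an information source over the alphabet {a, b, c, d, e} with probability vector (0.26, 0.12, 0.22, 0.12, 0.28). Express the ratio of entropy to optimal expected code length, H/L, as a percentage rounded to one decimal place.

99.7%

Entropy H = −Σ p log₂ p ≈ 2.2342 bits.
Huffman merges: 3/25+3/25→6/25; 11/50+6/25→23/50; 13/50+7/25→27/50; 23/50+27/50→1. L = 56/25 ≈ 2.2400.
Efficiency = H/L = 2.2342/2.2400 = 99.7%.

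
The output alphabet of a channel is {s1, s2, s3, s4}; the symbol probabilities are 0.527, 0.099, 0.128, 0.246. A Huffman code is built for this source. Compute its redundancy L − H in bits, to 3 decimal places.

0.005 bits

Entropy H = −Σ p log₂ p ≈ 1.6947 bits.
Huffman merges: 99/1000+16/125→227/1000; 227/1000+123/500→473/1000; 473/1000+527/1000→1. L = 17/10 ≈ 1.7000.
L − H = 1.7000 − 1.6947 = 0.005 bits.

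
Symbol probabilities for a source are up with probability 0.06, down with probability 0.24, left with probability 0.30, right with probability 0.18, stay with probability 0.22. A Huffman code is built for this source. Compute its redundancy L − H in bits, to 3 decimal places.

Entropy H = −Σ p log₂ p ≈ 2.1846 bits.
Huffman merges: 3/50+9/50→6/25; 11/50+6/25→23/50; 6/25+3/10→27/50; 23/50+27/50→1. L = 56/25 ≈ 2.2400.
L − H = 2.2400 − 2.1846 = 0.055 bits.

0.055 bits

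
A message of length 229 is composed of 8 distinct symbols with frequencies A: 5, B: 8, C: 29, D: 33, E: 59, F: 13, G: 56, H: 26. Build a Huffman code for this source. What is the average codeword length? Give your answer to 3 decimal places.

Probabilities are the counts divided by 229.
Repeatedly combine the two least-probable nodes; the expected code length is the sum of the merged weights.
merge 5/229 + 8/229 → 13/229
merge 13/229 + 13/229 → 26/229
merge 26/229 + 26/229 → 52/229
merge 29/229 + 33/229 → 62/229
merge 52/229 + 56/229 → 108/229
merge 59/229 + 62/229 → 121/229
merge 108/229 + 121/229 → 1
L = 13/229 + 26/229 + 52/229 + 62/229 + 108/229 + 121/229 + 1 = 611/229 ≈ 2.668 bits/symbol.

2.668 bits/symbol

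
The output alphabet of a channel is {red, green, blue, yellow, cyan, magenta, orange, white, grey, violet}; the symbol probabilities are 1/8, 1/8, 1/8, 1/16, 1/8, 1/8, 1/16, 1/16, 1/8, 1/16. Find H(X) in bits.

3.25 bits

Each probability is a power of 1/2, so log₂(1/p) is an integer.
H = Σ p·log₂(1/p) = 1/8·3 + 1/8·3 + 1/8·3 + 1/16·4 + 1/8·3 + 1/8·3 + 1/16·4 + 1/16·4 + 1/8·3 + 1/16·4 = 3.25 bits.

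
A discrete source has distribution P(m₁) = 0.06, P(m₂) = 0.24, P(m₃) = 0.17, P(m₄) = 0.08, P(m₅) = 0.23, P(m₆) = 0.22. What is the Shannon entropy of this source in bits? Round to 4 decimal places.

H = −Σ pᵢ log₂ pᵢ.
−0.06·log₂(0.06) = 0.2435
−0.24·log₂(0.24) = 0.4941
−0.17·log₂(0.17) = 0.4346
−0.08·log₂(0.08) = 0.2915
−0.23·log₂(0.23) = 0.4877
−0.22·log₂(0.22) = 0.4806
Sum ≈ 2.4320 → 2.4320 bits.

2.4320 bits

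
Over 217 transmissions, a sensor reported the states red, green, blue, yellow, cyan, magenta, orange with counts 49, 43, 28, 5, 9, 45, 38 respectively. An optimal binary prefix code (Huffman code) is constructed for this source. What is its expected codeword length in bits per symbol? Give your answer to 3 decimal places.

2.627 bits/symbol

Probabilities are the counts divided by 217.
Repeatedly combine the two least-probable nodes; the expected code length is the sum of the merged weights.
merge 5/217 + 9/217 → 2/31
merge 2/31 + 4/31 → 6/31
merge 38/217 + 6/31 → 80/217
merge 43/217 + 45/217 → 88/217
merge 7/31 + 80/217 → 129/217
merge 88/217 + 129/217 → 1
L = 2/31 + 6/31 + 80/217 + 88/217 + 129/217 + 1 = 570/217 ≈ 2.627 bits/symbol.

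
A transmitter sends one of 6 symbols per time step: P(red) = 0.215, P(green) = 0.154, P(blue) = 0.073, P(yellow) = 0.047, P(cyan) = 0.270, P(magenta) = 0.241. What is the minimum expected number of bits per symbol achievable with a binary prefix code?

2.394 bits/symbol

Repeatedly combine the two least-probable nodes; the expected code length is the sum of the merged weights.
merge 47/1000 + 73/1000 → 3/25
merge 3/25 + 77/500 → 137/500
merge 43/200 + 241/1000 → 57/125
merge 27/100 + 137/500 → 68/125
merge 57/125 + 68/125 → 1
L = 3/25 + 137/500 + 57/125 + 68/125 + 1 = 1197/500 = 2.394 bits/symbol.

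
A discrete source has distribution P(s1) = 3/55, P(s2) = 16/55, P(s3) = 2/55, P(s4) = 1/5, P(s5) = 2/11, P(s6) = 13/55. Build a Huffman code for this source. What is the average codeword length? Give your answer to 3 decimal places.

2.364 bits/symbol

Repeatedly combine the two least-probable nodes; the expected code length is the sum of the merged weights.
merge 2/55 + 3/55 → 1/11
merge 1/11 + 2/11 → 3/11
merge 1/5 + 13/55 → 24/55
merge 3/11 + 16/55 → 31/55
merge 24/55 + 31/55 → 1
L = 1/11 + 3/11 + 24/55 + 31/55 + 1 = 26/11 ≈ 2.364 bits/symbol.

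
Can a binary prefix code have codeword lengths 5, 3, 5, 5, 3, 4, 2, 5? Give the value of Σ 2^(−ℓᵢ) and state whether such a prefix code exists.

With common denominator 2^5 = 32: Σ 2^(−ℓᵢ) = 1/32 + 4/32 + 1/32 + 1/32 + 4/32 + 2/32 + 8/32 + 1/32 = 22/32 = 0.6875.
Kraft's inequality requires Σ ≤ 1; here Σ = 0.6875 ≤ 1, so such a prefix code exists.

0.6875; yes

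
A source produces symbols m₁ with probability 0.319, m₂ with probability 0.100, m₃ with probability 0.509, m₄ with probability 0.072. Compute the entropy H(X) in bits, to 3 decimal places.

1.627 bits

H = −Σ pᵢ log₂ pᵢ.
−0.319·log₂(0.319) = 0.5258
−0.100·log₂(0.100) = 0.3322
−0.509·log₂(0.509) = 0.4959
−0.072·log₂(0.072) = 0.2733
Sum ≈ 1.6272 → 1.627 bits.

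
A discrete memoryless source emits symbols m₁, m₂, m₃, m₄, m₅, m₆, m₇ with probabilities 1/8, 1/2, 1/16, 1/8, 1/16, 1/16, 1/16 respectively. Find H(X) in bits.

2.25 bits

Each probability is a power of 1/2, so log₂(1/p) is an integer.
H = Σ p·log₂(1/p) = 1/8·3 + 1/2·1 + 1/16·4 + 1/8·3 + 1/16·4 + 1/16·4 + 1/16·4 = 2.25 bits.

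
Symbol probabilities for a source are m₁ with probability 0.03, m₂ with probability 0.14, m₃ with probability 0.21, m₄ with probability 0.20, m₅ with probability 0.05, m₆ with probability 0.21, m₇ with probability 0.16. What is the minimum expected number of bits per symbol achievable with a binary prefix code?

2.66 bits/symbol

Repeatedly combine the two least-probable nodes; the expected code length is the sum of the merged weights.
merge 3/100 + 1/20 → 2/25
merge 2/25 + 7/50 → 11/50
merge 4/25 + 1/5 → 9/25
merge 21/100 + 21/100 → 21/50
merge 11/50 + 9/25 → 29/50
merge 21/50 + 29/50 → 1
L = 2/25 + 11/50 + 9/25 + 21/50 + 29/50 + 1 = 133/50 = 2.66 bits/symbol.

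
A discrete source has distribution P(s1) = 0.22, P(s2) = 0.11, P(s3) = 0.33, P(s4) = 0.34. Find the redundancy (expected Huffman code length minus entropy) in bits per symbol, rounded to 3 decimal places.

Entropy H = −Σ p log₂ p ≈ 1.8879 bits.
Huffman merges: 11/100+11/50→33/100; 33/100+33/100→33/50; 17/50+33/50→1. L = 199/100 ≈ 1.9900.
L − H = 1.9900 − 1.8879 = 0.102 bits.

0.102 bits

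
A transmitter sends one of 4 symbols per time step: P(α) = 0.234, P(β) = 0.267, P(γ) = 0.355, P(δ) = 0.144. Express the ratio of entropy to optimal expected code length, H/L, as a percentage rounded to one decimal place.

Entropy H = −Σ p log₂ p ≈ 1.9320 bits.
Huffman merges: 18/125+117/500→189/500; 267/1000+71/200→311/500; 189/500+311/500→1. L = 2 ≈ 2.0000.
Efficiency = H/L = 1.9320/2.0000 = 96.6%.

96.6%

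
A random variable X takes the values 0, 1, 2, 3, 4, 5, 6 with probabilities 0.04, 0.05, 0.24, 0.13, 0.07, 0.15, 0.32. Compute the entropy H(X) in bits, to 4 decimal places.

2.4838 bits

H = −Σ pᵢ log₂ pᵢ.
−0.04·log₂(0.04) = 0.1858
−0.05·log₂(0.05) = 0.2161
−0.24·log₂(0.24) = 0.4941
−0.13·log₂(0.13) = 0.3826
−0.07·log₂(0.07) = 0.2686
−0.15·log₂(0.15) = 0.4105
−0.32·log₂(0.32) = 0.5260
Sum ≈ 2.4838 → 2.4838 bits.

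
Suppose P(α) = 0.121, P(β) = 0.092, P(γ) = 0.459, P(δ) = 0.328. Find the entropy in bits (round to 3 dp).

1.729 bits

H = −Σ pᵢ log₂ pᵢ.
−0.121·log₂(0.121) = 0.3687
−0.092·log₂(0.092) = 0.3167
−0.459·log₂(0.459) = 0.5157
−0.328·log₂(0.328) = 0.5275
Sum ≈ 1.7285 → 1.729 bits.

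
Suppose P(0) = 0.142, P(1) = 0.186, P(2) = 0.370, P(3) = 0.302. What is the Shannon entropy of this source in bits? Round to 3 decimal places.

1.904 bits

H = −Σ pᵢ log₂ pᵢ.
−0.142·log₂(0.142) = 0.3999
−0.186·log₂(0.186) = 0.4514
−0.370·log₂(0.370) = 0.5307
−0.302·log₂(0.302) = 0.5217
Sum ≈ 1.9036 → 1.904 bits.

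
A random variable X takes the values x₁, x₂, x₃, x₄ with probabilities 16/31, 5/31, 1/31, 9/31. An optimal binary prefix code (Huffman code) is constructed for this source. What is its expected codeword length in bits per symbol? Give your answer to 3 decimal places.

Repeatedly combine the two least-probable nodes; the expected code length is the sum of the merged weights.
merge 1/31 + 5/31 → 6/31
merge 6/31 + 9/31 → 15/31
merge 15/31 + 16/31 → 1
L = 6/31 + 15/31 + 1 = 52/31 ≈ 1.677 bits/symbol.

1.677 bits/symbol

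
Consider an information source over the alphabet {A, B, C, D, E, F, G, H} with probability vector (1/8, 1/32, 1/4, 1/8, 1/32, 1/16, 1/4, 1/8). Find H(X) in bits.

2.6875 bits

Each probability is a power of 1/2, so log₂(1/p) is an integer.
H = Σ p·log₂(1/p) = 1/8·3 + 1/32·5 + 1/4·2 + 1/8·3 + 1/32·5 + 1/16·4 + 1/4·2 + 1/8·3 = 2.6875 bits.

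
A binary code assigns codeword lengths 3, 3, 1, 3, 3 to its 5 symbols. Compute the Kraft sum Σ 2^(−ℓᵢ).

With common denominator 2^3 = 8: Σ 2^(−ℓᵢ) = 1/8 + 1/8 + 4/8 + 1/8 + 1/8 = 8/8 = 1.

1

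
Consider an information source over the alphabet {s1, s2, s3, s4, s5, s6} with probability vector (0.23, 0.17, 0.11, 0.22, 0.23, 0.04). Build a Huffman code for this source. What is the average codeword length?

2.47 bits/symbol

Repeatedly combine the two least-probable nodes; the expected code length is the sum of the merged weights.
merge 1/25 + 11/100 → 3/20
merge 3/20 + 17/100 → 8/25
merge 11/50 + 23/100 → 9/20
merge 23/100 + 8/25 → 11/20
merge 9/20 + 11/20 → 1
L = 3/20 + 8/25 + 9/20 + 11/20 + 1 = 247/100 = 2.47 bits/symbol.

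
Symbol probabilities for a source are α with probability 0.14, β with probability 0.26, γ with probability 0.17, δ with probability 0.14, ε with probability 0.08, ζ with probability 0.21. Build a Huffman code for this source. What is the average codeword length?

2.53 bits/symbol

Repeatedly combine the two least-probable nodes; the expected code length is the sum of the merged weights.
merge 2/25 + 7/50 → 11/50
merge 7/50 + 17/100 → 31/100
merge 21/100 + 11/50 → 43/100
merge 13/50 + 31/100 → 57/100
merge 43/100 + 57/100 → 1
L = 11/50 + 31/100 + 43/100 + 57/100 + 1 = 253/100 = 2.53 bits/symbol.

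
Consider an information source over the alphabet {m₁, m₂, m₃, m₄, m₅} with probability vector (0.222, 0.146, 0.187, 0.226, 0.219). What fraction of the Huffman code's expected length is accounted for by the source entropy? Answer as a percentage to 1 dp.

Entropy H = −Σ p log₂ p ≈ 2.3044 bits.
Huffman merges: 73/500+187/1000→333/1000; 219/1000+111/500→441/1000; 113/500+333/1000→559/1000; 441/1000+559/1000→1. L = 2333/1000 ≈ 2.3330.
Efficiency = H/L = 2.3044/2.3330 = 98.8%.

98.8%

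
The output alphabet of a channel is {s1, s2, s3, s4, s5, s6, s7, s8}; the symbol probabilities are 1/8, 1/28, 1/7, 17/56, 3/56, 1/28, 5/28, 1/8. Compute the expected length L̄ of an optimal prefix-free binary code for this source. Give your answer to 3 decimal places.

Repeatedly combine the two least-probable nodes; the expected code length is the sum of the merged weights.
merge 1/28 + 1/28 → 1/14
merge 3/56 + 1/14 → 1/8
merge 1/8 + 1/8 → 1/4
merge 1/8 + 1/7 → 15/56
merge 5/28 + 1/4 → 3/7
merge 15/56 + 17/56 → 4/7
merge 3/7 + 4/7 → 1
L = 1/14 + 1/8 + 1/4 + 15/56 + 3/7 + 4/7 + 1 = 19/7 ≈ 2.714 bits/symbol.

2.714 bits/symbol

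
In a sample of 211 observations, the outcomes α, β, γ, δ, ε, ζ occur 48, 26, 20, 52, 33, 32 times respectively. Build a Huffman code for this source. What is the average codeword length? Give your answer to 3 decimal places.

2.526 bits/symbol

Probabilities are the counts divided by 211.
Repeatedly combine the two least-probable nodes; the expected code length is the sum of the merged weights.
merge 20/211 + 26/211 → 46/211
merge 32/211 + 33/211 → 65/211
merge 46/211 + 48/211 → 94/211
merge 52/211 + 65/211 → 117/211
merge 94/211 + 117/211 → 1
L = 46/211 + 65/211 + 94/211 + 117/211 + 1 = 533/211 ≈ 2.526 bits/symbol.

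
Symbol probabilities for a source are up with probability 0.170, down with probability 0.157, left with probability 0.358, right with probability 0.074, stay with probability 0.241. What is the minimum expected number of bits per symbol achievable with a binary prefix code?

Repeatedly combine the two least-probable nodes; the expected code length is the sum of the merged weights.
merge 37/500 + 157/1000 → 231/1000
merge 17/100 + 231/1000 → 401/1000
merge 241/1000 + 179/500 → 599/1000
merge 401/1000 + 599/1000 → 1
L = 231/1000 + 401/1000 + 599/1000 + 1 = 2231/1000 = 2.231 bits/symbol.

2.231 bits/symbol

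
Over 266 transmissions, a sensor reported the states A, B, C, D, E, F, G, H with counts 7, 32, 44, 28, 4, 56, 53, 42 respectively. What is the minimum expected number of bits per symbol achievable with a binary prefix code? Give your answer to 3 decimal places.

Probabilities are the counts divided by 266.
Repeatedly combine the two least-probable nodes; the expected code length is the sum of the merged weights.
merge 2/133 + 1/38 → 11/266
merge 11/266 + 2/19 → 39/266
merge 16/133 + 39/266 → 71/266
merge 3/19 + 22/133 → 43/133
merge 53/266 + 4/19 → 109/266
merge 71/266 + 43/133 → 157/266
merge 109/266 + 157/266 → 1
L = 11/266 + 39/266 + 71/266 + 43/133 + 109/266 + 157/266 + 1 = 739/266 ≈ 2.778 bits/symbol.

2.778 bits/symbol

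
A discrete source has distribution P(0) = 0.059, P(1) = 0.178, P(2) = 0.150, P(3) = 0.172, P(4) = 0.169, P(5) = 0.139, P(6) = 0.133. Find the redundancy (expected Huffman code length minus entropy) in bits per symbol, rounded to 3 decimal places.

0.074 bits

Entropy H = −Σ p log₂ p ≈ 2.7478 bits.
Huffman merges: 59/1000+133/1000→24/125; 139/1000+3/20→289/1000; 169/1000+43/250→341/1000; 89/500+24/125→37/100; 289/1000+341/1000→63/100; 37/100+63/100→1. L = 1411/500 ≈ 2.8220.
L − H = 2.8220 − 2.7478 = 0.074 bits.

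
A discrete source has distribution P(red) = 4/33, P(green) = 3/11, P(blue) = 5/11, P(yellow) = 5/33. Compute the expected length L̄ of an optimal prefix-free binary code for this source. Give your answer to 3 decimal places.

1.818 bits/symbol

Repeatedly combine the two least-probable nodes; the expected code length is the sum of the merged weights.
merge 4/33 + 5/33 → 3/11
merge 3/11 + 3/11 → 6/11
merge 5/11 + 6/11 → 1
L = 3/11 + 6/11 + 1 = 20/11 ≈ 1.818 bits/symbol.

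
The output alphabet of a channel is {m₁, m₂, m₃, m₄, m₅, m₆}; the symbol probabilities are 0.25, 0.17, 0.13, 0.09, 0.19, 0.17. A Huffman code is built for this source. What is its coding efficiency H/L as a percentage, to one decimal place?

Entropy H = −Σ p log₂ p ≈ 2.5197 bits.
Huffman merges: 9/100+13/100→11/50; 17/100+17/100→17/50; 19/100+11/50→41/100; 1/4+17/50→59/100; 41/100+59/100→1. L = 64/25 ≈ 2.5600.
Efficiency = H/L = 2.5197/2.5600 = 98.4%.

98.4%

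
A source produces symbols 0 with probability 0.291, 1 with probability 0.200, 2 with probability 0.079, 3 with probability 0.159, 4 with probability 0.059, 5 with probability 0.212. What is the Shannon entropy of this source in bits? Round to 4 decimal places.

H = −Σ pᵢ log₂ pᵢ.
−0.291·log₂(0.291) = 0.5182
−0.200·log₂(0.200) = 0.4644
−0.079·log₂(0.079) = 0.2893
−0.159·log₂(0.159) = 0.4218
−0.059·log₂(0.059) = 0.2409
−0.212·log₂(0.212) = 0.4744
Sum ≈ 2.4091 → 2.4091 bits.

2.4091 bits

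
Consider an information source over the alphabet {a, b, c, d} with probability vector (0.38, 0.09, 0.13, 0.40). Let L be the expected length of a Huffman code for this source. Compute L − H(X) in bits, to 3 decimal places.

0.065 bits

Entropy H = −Σ p log₂ p ≈ 1.7545 bits.
Huffman merges: 9/100+13/100→11/50; 11/50+19/50→3/5; 2/5+3/5→1. L = 91/50 ≈ 1.8200.
L − H = 1.8200 − 1.7545 = 0.065 bits.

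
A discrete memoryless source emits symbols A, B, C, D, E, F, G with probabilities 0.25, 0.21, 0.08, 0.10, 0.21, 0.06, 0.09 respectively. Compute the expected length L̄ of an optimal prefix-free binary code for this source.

Repeatedly combine the two least-probable nodes; the expected code length is the sum of the merged weights.
merge 3/50 + 2/25 → 7/50
merge 9/100 + 1/10 → 19/100
merge 7/50 + 19/100 → 33/100
merge 21/100 + 21/100 → 21/50
merge 1/4 + 33/100 → 29/50
merge 21/50 + 29/50 → 1
L = 7/50 + 19/100 + 33/100 + 21/50 + 29/50 + 1 = 133/50 = 2.66 bits/symbol.

2.66 bits/symbol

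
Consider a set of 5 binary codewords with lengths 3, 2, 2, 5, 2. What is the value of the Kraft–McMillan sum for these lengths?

With common denominator 2^5 = 32: Σ 2^(−ℓᵢ) = 4/32 + 8/32 + 8/32 + 1/32 + 8/32 = 29/32 = 0.90625.

0.90625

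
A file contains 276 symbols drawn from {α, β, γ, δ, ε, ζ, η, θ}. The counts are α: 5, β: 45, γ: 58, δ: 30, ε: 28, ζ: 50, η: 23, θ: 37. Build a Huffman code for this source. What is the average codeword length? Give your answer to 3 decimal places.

2.891 bits/symbol

Probabilities are the counts divided by 276.
Repeatedly combine the two least-probable nodes; the expected code length is the sum of the merged weights.
merge 5/276 + 1/12 → 7/69
merge 7/69 + 7/69 → 14/69
merge 5/46 + 37/276 → 67/276
merge 15/92 + 25/138 → 95/276
merge 14/69 + 29/138 → 19/46
merge 67/276 + 95/276 → 27/46
merge 19/46 + 27/46 → 1
L = 7/69 + 14/69 + 67/276 + 95/276 + 19/46 + 27/46 + 1 = 133/46 ≈ 2.891 bits/symbol.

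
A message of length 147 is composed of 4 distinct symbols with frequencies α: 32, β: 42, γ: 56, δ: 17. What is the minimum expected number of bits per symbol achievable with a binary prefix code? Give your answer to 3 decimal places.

1.952 bits/symbol

Probabilities are the counts divided by 147.
Repeatedly combine the two least-probable nodes; the expected code length is the sum of the merged weights.
merge 17/147 + 32/147 → 1/3
merge 2/7 + 1/3 → 13/21
merge 8/21 + 13/21 → 1
L = 1/3 + 13/21 + 1 = 41/21 ≈ 1.952 bits/symbol.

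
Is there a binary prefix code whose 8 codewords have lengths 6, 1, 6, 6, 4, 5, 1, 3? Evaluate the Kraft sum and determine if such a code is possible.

1.265625; no

With common denominator 2^6 = 64: Σ 2^(−ℓᵢ) = 1/64 + 32/64 + 1/64 + 1/64 + 4/64 + 2/64 + 32/64 + 8/64 = 81/64 = 1.265625.
Kraft's inequality requires Σ ≤ 1; here Σ = 1.265625 > 1, so no such prefix code exists.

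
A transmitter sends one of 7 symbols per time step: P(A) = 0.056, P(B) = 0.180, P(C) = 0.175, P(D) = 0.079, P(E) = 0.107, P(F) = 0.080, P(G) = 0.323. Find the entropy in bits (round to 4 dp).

2.5707 bits

H = −Σ pᵢ log₂ pᵢ.
−0.056·log₂(0.056) = 0.2329
−0.180·log₂(0.180) = 0.4453
−0.175·log₂(0.175) = 0.4401
−0.079·log₂(0.079) = 0.2893
−0.107·log₂(0.107) = 0.3450
−0.080·log₂(0.080) = 0.2915
−0.323·log₂(0.323) = 0.5266
Sum ≈ 2.5707 → 2.5707 bits.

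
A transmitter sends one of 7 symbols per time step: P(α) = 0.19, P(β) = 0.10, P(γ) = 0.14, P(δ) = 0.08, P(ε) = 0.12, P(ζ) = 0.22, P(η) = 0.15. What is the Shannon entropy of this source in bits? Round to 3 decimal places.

2.734 bits

H = −Σ pᵢ log₂ pᵢ.
−0.19·log₂(0.19) = 0.4552
−0.10·log₂(0.10) = 0.3322
−0.14·log₂(0.14) = 0.3971
−0.08·log₂(0.08) = 0.2915
−0.12·log₂(0.12) = 0.3671
−0.22·log₂(0.22) = 0.4806
−0.15·log₂(0.15) = 0.4105
Sum ≈ 2.7342 → 2.734 bits.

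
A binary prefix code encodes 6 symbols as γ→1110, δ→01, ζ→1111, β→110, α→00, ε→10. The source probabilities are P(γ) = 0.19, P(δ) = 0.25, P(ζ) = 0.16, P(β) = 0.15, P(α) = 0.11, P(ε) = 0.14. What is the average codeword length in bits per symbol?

2.85 bits/symbol

L̄ = Σ pᵢ·ℓᵢ = 0.19·4 + 0.25·2 + 0.16·4 + 0.15·3 + 0.11·2 + 0.14·2 = 2.85 bits/symbol.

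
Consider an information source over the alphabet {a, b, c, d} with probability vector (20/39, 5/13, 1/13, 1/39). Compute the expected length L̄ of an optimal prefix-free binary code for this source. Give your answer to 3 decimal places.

1.590 bits/symbol

Repeatedly combine the two least-probable nodes; the expected code length is the sum of the merged weights.
merge 1/39 + 1/13 → 4/39
merge 4/39 + 5/13 → 19/39
merge 19/39 + 20/39 → 1
L = 4/39 + 19/39 + 1 = 62/39 ≈ 1.590 bits/symbol.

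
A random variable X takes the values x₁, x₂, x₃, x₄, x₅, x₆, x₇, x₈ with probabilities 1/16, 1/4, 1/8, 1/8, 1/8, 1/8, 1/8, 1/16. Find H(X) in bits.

Each probability is a power of 1/2, so log₂(1/p) is an integer.
H = Σ p·log₂(1/p) = 1/16·4 + 1/4·2 + 1/8·3 + 1/8·3 + 1/8·3 + 1/8·3 + 1/8·3 + 1/16·4 = 2.875 bits.

2.875 bits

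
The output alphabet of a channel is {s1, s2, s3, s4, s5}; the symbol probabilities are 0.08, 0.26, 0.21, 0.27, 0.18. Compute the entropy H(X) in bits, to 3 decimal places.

H = −Σ pᵢ log₂ pᵢ.
−0.08·log₂(0.08) = 0.2915
−0.26·log₂(0.26) = 0.5053
−0.21·log₂(0.21) = 0.4728
−0.27·log₂(0.27) = 0.5100
−0.18·log₂(0.18) = 0.4453
Sum ≈ 2.2249 → 2.225 bits.

2.225 bits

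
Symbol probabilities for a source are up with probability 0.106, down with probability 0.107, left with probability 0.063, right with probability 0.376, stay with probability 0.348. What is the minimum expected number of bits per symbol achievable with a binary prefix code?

Repeatedly combine the two least-probable nodes; the expected code length is the sum of the merged weights.
merge 63/1000 + 53/500 → 169/1000
merge 107/1000 + 169/1000 → 69/250
merge 69/250 + 87/250 → 78/125
merge 47/125 + 78/125 → 1
L = 169/1000 + 69/250 + 78/125 + 1 = 2069/1000 = 2.069 bits/symbol.

2.069 bits/symbol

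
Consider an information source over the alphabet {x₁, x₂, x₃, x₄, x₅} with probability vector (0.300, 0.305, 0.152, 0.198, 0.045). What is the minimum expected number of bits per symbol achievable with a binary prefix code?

Repeatedly combine the two least-probable nodes; the expected code length is the sum of the merged weights.
merge 9/200 + 19/125 → 197/1000
merge 197/1000 + 99/500 → 79/200
merge 3/10 + 61/200 → 121/200
merge 79/200 + 121/200 → 1
L = 197/1000 + 79/200 + 121/200 + 1 = 2197/1000 = 2.197 bits/symbol.

2.197 bits/symbol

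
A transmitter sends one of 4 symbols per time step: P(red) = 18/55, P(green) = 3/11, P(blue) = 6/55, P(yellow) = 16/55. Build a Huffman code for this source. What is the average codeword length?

Repeatedly combine the two least-probable nodes; the expected code length is the sum of the merged weights.
merge 6/55 + 3/11 → 21/55
merge 16/55 + 18/55 → 34/55
merge 21/55 + 34/55 → 1
L = 21/55 + 34/55 + 1 = 2 bits/symbol.

2 bits/symbol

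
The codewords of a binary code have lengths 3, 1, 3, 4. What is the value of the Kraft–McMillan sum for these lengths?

0.8125

With common denominator 2^4 = 16: Σ 2^(−ℓᵢ) = 2/16 + 8/16 + 2/16 + 1/16 = 13/16 = 0.8125.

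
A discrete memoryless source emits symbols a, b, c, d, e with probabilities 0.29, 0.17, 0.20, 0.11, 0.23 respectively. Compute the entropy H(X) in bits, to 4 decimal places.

2.2548 bits

H = −Σ pᵢ log₂ pᵢ.
−0.29·log₂(0.29) = 0.5179
−0.17·log₂(0.17) = 0.4346
−0.20·log₂(0.20) = 0.4644
−0.11·log₂(0.11) = 0.3503
−0.23·log₂(0.23) = 0.4877
Sum ≈ 2.2548 → 2.2548 bits.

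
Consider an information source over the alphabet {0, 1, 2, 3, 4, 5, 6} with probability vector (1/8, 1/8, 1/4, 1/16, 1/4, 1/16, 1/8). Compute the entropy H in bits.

Each probability is a power of 1/2, so log₂(1/p) is an integer.
H = Σ p·log₂(1/p) = 1/8·3 + 1/8·3 + 1/4·2 + 1/16·4 + 1/4·2 + 1/16·4 + 1/8·3 = 2.625 bits.

2.625 bits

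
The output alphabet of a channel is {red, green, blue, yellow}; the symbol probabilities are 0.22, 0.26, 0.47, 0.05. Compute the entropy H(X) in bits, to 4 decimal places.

1.7139 bits

H = −Σ pᵢ log₂ pᵢ.
−0.22·log₂(0.22) = 0.4806
−0.26·log₂(0.26) = 0.5053
−0.47·log₂(0.47) = 0.5120
−0.05·log₂(0.05) = 0.2161
Sum ≈ 1.7139 → 1.7139 bits.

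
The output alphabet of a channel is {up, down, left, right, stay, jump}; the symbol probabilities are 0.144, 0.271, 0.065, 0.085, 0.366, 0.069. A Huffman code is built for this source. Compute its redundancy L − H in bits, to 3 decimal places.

0.081 bits

Entropy H = −Σ p log₂ p ≈ 2.2686 bits.
Huffman merges: 13/200+69/1000→67/500; 17/200+67/500→219/1000; 18/125+219/1000→363/1000; 271/1000+363/1000→317/500; 183/500+317/500→1. L = 47/20 ≈ 2.3500.
L − H = 2.3500 − 2.2686 = 0.081 bits.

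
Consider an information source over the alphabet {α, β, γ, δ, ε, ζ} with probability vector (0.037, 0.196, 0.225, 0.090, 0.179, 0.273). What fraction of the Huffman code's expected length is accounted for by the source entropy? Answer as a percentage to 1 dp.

98.2%

Entropy H = −Σ p log₂ p ≈ 2.3893 bits.
Huffman merges: 37/1000+9/100→127/1000; 127/1000+179/1000→153/500; 49/250+9/40→421/1000; 273/1000+153/500→579/1000; 421/1000+579/1000→1. L = 2433/1000 ≈ 2.4330.
Efficiency = H/L = 2.3893/2.4330 = 98.2%.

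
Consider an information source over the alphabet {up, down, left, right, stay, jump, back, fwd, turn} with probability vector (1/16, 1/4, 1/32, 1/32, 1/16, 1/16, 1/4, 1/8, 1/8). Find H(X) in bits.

Each probability is a power of 1/2, so log₂(1/p) is an integer.
H = Σ p·log₂(1/p) = 1/16·4 + 1/4·2 + 1/32·5 + 1/32·5 + 1/16·4 + 1/16·4 + 1/4·2 + 1/8·3 + 1/8·3 = 2.8125 bits.

2.8125 bits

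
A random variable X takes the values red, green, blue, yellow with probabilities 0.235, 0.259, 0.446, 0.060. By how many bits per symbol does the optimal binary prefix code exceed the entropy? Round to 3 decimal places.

0.090 bits

Entropy H = −Σ p log₂ p ≈ 1.7588 bits.
Huffman merges: 3/50+47/200→59/200; 259/1000+59/200→277/500; 223/500+277/500→1. L = 1849/1000 ≈ 1.8490.
L − H = 1.8490 − 1.7588 = 0.090 bits.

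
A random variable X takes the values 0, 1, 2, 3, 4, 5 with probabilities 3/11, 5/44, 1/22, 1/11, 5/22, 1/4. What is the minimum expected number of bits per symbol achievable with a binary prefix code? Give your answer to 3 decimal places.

Repeatedly combine the two least-probable nodes; the expected code length is the sum of the merged weights.
merge 1/22 + 1/11 → 3/22
merge 5/44 + 3/22 → 1/4
merge 5/22 + 1/4 → 21/44
merge 1/4 + 3/11 → 23/44
merge 21/44 + 23/44 → 1
L = 3/22 + 1/4 + 21/44 + 23/44 + 1 = 105/44 ≈ 2.386 bits/symbol.

2.386 bits/symbol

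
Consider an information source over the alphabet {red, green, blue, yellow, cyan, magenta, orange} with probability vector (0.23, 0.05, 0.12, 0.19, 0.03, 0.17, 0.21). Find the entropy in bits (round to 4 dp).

H = −Σ pᵢ log₂ pᵢ.
−0.23·log₂(0.23) = 0.4877
−0.05·log₂(0.05) = 0.2161
−0.12·log₂(0.12) = 0.3671
−0.19·log₂(0.19) = 0.4552
−0.03·log₂(0.03) = 0.1518
−0.17·log₂(0.17) = 0.4346
−0.21·log₂(0.21) = 0.4728
Sum ≈ 2.5852 → 2.5852 bits.

2.5852 bits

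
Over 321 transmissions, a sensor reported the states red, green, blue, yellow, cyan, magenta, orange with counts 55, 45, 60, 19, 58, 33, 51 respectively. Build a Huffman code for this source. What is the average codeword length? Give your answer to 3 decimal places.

2.794 bits/symbol

Probabilities are the counts divided by 321.
Repeatedly combine the two least-probable nodes; the expected code length is the sum of the merged weights.
merge 19/321 + 11/107 → 52/321
merge 15/107 + 17/107 → 32/107
merge 52/321 + 55/321 → 1/3
merge 58/321 + 20/107 → 118/321
merge 32/107 + 1/3 → 203/321
merge 118/321 + 203/321 → 1
L = 52/321 + 32/107 + 1/3 + 118/321 + 203/321 + 1 = 299/107 ≈ 2.794 bits/symbol.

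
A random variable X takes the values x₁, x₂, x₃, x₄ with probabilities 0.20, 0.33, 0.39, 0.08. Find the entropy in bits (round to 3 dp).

H = −Σ pᵢ log₂ pᵢ.
−0.20·log₂(0.20) = 0.4644
−0.33·log₂(0.33) = 0.5278
−0.39·log₂(0.39) = 0.5298
−0.08·log₂(0.08) = 0.2915
Sum ≈ 1.8135 → 1.814 bits.

1.814 bits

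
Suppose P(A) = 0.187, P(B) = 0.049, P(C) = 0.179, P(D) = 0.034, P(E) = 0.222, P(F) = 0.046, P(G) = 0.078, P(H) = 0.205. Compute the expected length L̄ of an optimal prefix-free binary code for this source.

Repeatedly combine the two least-probable nodes; the expected code length is the sum of the merged weights.
merge 17/500 + 23/500 → 2/25
merge 49/1000 + 39/500 → 127/1000
merge 2/25 + 127/1000 → 207/1000
merge 179/1000 + 187/1000 → 183/500
merge 41/200 + 207/1000 → 103/250
merge 111/500 + 183/500 → 147/250
merge 103/250 + 147/250 → 1
L = 2/25 + 127/1000 + 207/1000 + 183/500 + 103/250 + 147/250 + 1 = 139/50 = 2.78 bits/symbol.

2.78 bits/symbol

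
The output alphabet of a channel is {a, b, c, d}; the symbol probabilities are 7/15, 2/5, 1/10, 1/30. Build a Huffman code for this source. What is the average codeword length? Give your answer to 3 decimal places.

Repeatedly combine the two least-probable nodes; the expected code length is the sum of the merged weights.
merge 1/30 + 1/10 → 2/15
merge 2/15 + 2/5 → 8/15
merge 7/15 + 8/15 → 1
L = 2/15 + 8/15 + 1 = 5/3 ≈ 1.667 bits/symbol.

1.667 bits/symbol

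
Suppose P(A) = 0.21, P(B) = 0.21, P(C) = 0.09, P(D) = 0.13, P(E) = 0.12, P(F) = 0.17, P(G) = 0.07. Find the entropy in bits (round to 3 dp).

2.711 bits

H = −Σ pᵢ log₂ pᵢ.
−0.21·log₂(0.21) = 0.4728
−0.21·log₂(0.21) = 0.4728
−0.09·log₂(0.09) = 0.3127
−0.13·log₂(0.13) = 0.3826
−0.12·log₂(0.12) = 0.3671
−0.17·log₂(0.17) = 0.4346
−0.07·log₂(0.07) = 0.2686
Sum ≈ 2.7112 → 2.711 bits.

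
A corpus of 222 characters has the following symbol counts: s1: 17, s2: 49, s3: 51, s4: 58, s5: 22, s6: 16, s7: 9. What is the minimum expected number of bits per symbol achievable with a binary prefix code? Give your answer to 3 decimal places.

Probabilities are the counts divided by 222.
Repeatedly combine the two least-probable nodes; the expected code length is the sum of the merged weights.
merge 3/74 + 8/111 → 25/222
merge 17/222 + 11/111 → 13/74
merge 25/222 + 13/74 → 32/111
merge 49/222 + 17/74 → 50/111
merge 29/111 + 32/111 → 61/111
merge 50/111 + 61/111 → 1
L = 25/222 + 13/74 + 32/111 + 50/111 + 61/111 + 1 = 286/111 ≈ 2.577 bits/symbol.

2.577 bits/symbol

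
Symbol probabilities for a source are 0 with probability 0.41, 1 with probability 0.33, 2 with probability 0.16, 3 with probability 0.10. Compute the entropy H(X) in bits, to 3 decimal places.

1.810 bits

H = −Σ pᵢ log₂ pᵢ.
−0.41·log₂(0.41) = 0.5274
−0.33·log₂(0.33) = 0.5278
−0.16·log₂(0.16) = 0.4230
−0.10·log₂(0.10) = 0.3322
Sum ≈ 1.8104 → 1.810 bits.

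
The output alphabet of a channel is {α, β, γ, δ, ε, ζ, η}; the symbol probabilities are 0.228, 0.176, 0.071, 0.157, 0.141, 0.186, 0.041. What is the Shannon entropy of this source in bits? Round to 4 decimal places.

2.6565 bits

H = −Σ pᵢ log₂ pᵢ.
−0.228·log₂(0.228) = 0.4863
−0.176·log₂(0.176) = 0.4411
−0.071·log₂(0.071) = 0.2709
−0.157·log₂(0.157) = 0.4194
−0.141·log₂(0.141) = 0.3985
−0.186·log₂(0.186) = 0.4514
−0.041·log₂(0.041) = 0.1889
Sum ≈ 2.6565 → 2.6565 bits.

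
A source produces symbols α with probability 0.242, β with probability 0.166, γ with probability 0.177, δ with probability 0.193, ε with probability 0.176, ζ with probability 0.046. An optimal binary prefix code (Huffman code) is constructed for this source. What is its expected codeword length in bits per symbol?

Repeatedly combine the two least-probable nodes; the expected code length is the sum of the merged weights.
merge 23/500 + 83/500 → 53/250
merge 22/125 + 177/1000 → 353/1000
merge 193/1000 + 53/250 → 81/200
merge 121/500 + 353/1000 → 119/200
merge 81/200 + 119/200 → 1
L = 53/250 + 353/1000 + 81/200 + 119/200 + 1 = 513/200 = 2.565 bits/symbol.

2.565 bits/symbol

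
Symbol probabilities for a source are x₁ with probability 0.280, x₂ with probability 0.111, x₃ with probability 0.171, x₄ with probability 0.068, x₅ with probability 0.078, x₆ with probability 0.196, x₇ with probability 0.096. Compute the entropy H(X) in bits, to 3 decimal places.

2.638 bits

H = −Σ pᵢ log₂ pᵢ.
−0.280·log₂(0.280) = 0.5142
−0.111·log₂(0.111) = 0.3520
−0.171·log₂(0.171) = 0.4357
−0.068·log₂(0.068) = 0.2637
−0.078·log₂(0.078) = 0.2871
−0.196·log₂(0.196) = 0.4608
−0.096·log₂(0.096) = 0.3246
Sum ≈ 2.6381 → 2.638 bits.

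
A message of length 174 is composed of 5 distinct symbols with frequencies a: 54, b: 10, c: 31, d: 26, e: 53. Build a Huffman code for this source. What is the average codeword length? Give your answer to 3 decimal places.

2.207 bits/symbol

Probabilities are the counts divided by 174.
Repeatedly combine the two least-probable nodes; the expected code length is the sum of the merged weights.
merge 5/87 + 13/87 → 6/29
merge 31/174 + 6/29 → 67/174
merge 53/174 + 9/29 → 107/174
merge 67/174 + 107/174 → 1
L = 6/29 + 67/174 + 107/174 + 1 = 64/29 ≈ 2.207 bits/symbol.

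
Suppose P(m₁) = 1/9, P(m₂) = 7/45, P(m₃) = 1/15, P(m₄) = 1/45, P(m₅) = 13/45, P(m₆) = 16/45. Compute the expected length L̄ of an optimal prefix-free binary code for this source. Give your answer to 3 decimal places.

2.289 bits/symbol

Repeatedly combine the two least-probable nodes; the expected code length is the sum of the merged weights.
merge 1/45 + 1/15 → 4/45
merge 4/45 + 1/9 → 1/5
merge 7/45 + 1/5 → 16/45
merge 13/45 + 16/45 → 29/45
merge 16/45 + 29/45 → 1
L = 4/45 + 1/5 + 16/45 + 29/45 + 1 = 103/45 ≈ 2.289 bits/symbol.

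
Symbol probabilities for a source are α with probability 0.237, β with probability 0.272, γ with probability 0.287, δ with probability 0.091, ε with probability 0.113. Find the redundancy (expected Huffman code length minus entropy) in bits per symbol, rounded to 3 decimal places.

Entropy H = −Σ p log₂ p ≈ 2.1901 bits.
Huffman merges: 91/1000+113/1000→51/250; 51/250+237/1000→441/1000; 34/125+287/1000→559/1000; 441/1000+559/1000→1. L = 551/250 ≈ 2.2040.
L − H = 2.2040 − 2.1901 = 0.014 bits.

0.014 bits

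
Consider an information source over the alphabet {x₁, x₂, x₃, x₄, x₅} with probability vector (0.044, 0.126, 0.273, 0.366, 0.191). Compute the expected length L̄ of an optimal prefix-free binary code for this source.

2.165 bits/symbol

Repeatedly combine the two least-probable nodes; the expected code length is the sum of the merged weights.
merge 11/250 + 63/500 → 17/100
merge 17/100 + 191/1000 → 361/1000
merge 273/1000 + 361/1000 → 317/500
merge 183/500 + 317/500 → 1
L = 17/100 + 361/1000 + 317/500 + 1 = 433/200 = 2.165 bits/symbol.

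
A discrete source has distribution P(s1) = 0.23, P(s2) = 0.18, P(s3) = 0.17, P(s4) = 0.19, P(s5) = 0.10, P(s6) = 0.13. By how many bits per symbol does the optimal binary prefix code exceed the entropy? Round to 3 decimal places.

Entropy H = −Σ p log₂ p ≈ 2.5376 bits.
Huffman merges: 1/10+13/100→23/100; 17/100+9/50→7/20; 19/100+23/100→21/50; 23/100+7/20→29/50; 21/50+29/50→1. L = 129/50 ≈ 2.5800.
L − H = 2.5800 − 2.5376 = 0.042 bits.

0.042 bits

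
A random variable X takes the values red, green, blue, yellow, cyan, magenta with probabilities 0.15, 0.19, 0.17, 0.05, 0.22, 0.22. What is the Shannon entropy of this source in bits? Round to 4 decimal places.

H = −Σ pᵢ log₂ pᵢ.
−0.15·log₂(0.15) = 0.4105
−0.19·log₂(0.19) = 0.4552
−0.17·log₂(0.17) = 0.4346
−0.05·log₂(0.05) = 0.2161
−0.22·log₂(0.22) = 0.4806
−0.22·log₂(0.22) = 0.4806
Sum ≈ 2.4776 → 2.4776 bits.

2.4776 bits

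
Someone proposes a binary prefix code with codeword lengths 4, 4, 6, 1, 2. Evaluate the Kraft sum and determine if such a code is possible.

0.890625; yes

With common denominator 2^6 = 64: Σ 2^(−ℓᵢ) = 4/64 + 4/64 + 1/64 + 32/64 + 16/64 = 57/64 = 0.890625.
Kraft's inequality requires Σ ≤ 1; here Σ = 0.890625 ≤ 1, so such a prefix code exists.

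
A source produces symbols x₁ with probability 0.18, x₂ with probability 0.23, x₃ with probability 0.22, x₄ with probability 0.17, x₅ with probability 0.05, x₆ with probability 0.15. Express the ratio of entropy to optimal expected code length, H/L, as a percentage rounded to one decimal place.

97.1%

Entropy H = −Σ p log₂ p ≈ 2.4748 bits.
Huffman merges: 1/20+3/20→1/5; 17/100+9/50→7/20; 1/5+11/50→21/50; 23/100+7/20→29/50; 21/50+29/50→1. L = 51/20 ≈ 2.5500.
Efficiency = H/L = 2.4748/2.5500 = 97.1%.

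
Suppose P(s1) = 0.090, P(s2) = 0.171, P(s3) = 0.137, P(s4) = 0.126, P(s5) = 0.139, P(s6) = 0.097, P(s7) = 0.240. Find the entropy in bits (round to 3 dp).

2.734 bits

H = −Σ pᵢ log₂ pᵢ.
−0.090·log₂(0.090) = 0.3127
−0.171·log₂(0.171) = 0.4357
−0.137·log₂(0.137) = 0.3929
−0.126·log₂(0.126) = 0.3766
−0.139·log₂(0.139) = 0.3957
−0.097·log₂(0.097) = 0.3265
−0.240·log₂(0.240) = 0.4941
Sum ≈ 2.7341 → 2.734 bits.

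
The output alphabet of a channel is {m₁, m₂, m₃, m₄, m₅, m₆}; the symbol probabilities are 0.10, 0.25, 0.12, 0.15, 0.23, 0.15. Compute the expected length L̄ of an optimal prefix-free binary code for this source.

Repeatedly combine the two least-probable nodes; the expected code length is the sum of the merged weights.
merge 1/10 + 3/25 → 11/50
merge 3/20 + 3/20 → 3/10
merge 11/50 + 23/100 → 9/20
merge 1/4 + 3/10 → 11/20
merge 9/20 + 11/20 → 1
L = 11/50 + 3/10 + 9/20 + 11/20 + 1 = 63/25 = 2.52 bits/symbol.

2.52 bits/symbol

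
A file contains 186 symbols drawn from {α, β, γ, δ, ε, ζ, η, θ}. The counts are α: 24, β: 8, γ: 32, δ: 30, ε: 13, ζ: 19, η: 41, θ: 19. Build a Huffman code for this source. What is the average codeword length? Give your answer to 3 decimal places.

Probabilities are the counts divided by 186.
Repeatedly combine the two least-probable nodes; the expected code length is the sum of the merged weights.
merge 4/93 + 13/186 → 7/62
merge 19/186 + 19/186 → 19/93
merge 7/62 + 4/31 → 15/62
merge 5/31 + 16/93 → 1/3
merge 19/93 + 41/186 → 79/186
merge 15/62 + 1/3 → 107/186
merge 79/186 + 107/186 → 1
L = 7/62 + 19/93 + 15/62 + 1/3 + 79/186 + 107/186 + 1 = 269/93 ≈ 2.892 bits/symbol.

2.892 bits/symbol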